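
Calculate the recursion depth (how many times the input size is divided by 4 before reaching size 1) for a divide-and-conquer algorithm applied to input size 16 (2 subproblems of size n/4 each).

For divide and conquer with division factor 4:

Problem sizes at each level:
Level 0: 16
Level 1: 4
Level 2: 1

The root is level 0 and the size-1 base case is level 2 (the tree spans levels 0 through 2, i.e. 3 levels counting the root), so the depth is the number of divisions: log_4(16) = 2

The recursion tree depth is log_4(16) = 2. At each level, the problem size is divided by 4, so it takes 2 divisions to reduce to a base case of size 1. The algorithm makes 2 recursive calls at each level.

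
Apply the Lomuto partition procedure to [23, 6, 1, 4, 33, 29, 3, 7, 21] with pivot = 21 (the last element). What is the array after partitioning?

Lomuto partition with pivot = 21:

Initial array: [23, 6, 1, 4, 33, 29, 3, 7, 21]

arr[0]=23 > 21: no swap
arr[1]=6 <= 21: swap with position 0, array becomes [6, 23, 1, 4, 33, 29, 3, 7, 21]
arr[2]=1 <= 21: swap with position 1, array becomes [6, 1, 23, 4, 33, 29, 3, 7, 21]
arr[3]=4 <= 21: swap with position 2, array becomes [6, 1, 4, 23, 33, 29, 3, 7, 21]
arr[4]=33 > 21: no swap
arr[5]=29 > 21: no swap
arr[6]=3 <= 21: swap with position 3, array becomes [6, 1, 4, 3, 33, 29, 23, 7, 21]
arr[7]=7 <= 21: swap with position 4, array becomes [6, 1, 4, 3, 7, 29, 23, 33, 21]

Place pivot at position 5: [6, 1, 4, 3, 7, 21, 23, 33, 29]
Pivot position: 5

After partitioning with pivot 21, the array becomes [6, 1, 4, 3, 7, 21, 23, 33, 29]. The pivot is placed at index 5. All elements to the left of the pivot are <= 21, and all elements to the right are > 21.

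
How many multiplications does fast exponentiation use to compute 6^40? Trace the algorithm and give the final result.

Computing 6^40 by squaring (build up from 6^1; each line after the first costs one multiplication):

6^1 = 6
6^2 = (6^1)^2 = 6^2 = 36
6^4 = (6^2)^2 = 36^2 = 1296
6^5 = 6 * 6^4 = 6 * 1296 = 7776
6^10 = (6^5)^2 = 7776^2 = 60466176
6^20 = (6^10)^2 = 60466176^2 = 3656158440062976
6^40 = (6^20)^2 = 3656158440062976^2 = 13367494538843734067838845976576

Result: 13367494538843734067838845976576
Multiplications needed: 6 (6 lines after 6^1)

6^40 = 13367494538843734067838845976576. Using exponentiation by squaring, this requires 6 multiplications. The key idea: if the exponent is even, square the half-power; if odd, multiply by the base once.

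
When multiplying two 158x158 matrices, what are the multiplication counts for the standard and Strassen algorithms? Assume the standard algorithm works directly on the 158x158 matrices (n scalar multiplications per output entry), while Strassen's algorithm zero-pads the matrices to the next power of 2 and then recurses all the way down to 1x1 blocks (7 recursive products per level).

Matrix multiplication for 158x158 matrices:

Strassen's algorithm requires power-of-2 dimensions. Pad 158x158 to 256x256 (next power of 2).

Standard algorithm: 158^3 = 3944312 multiplications
Strassen's algorithm: 7^(log2(256)) = 7^8 = 5764801 multiplications
Difference: 3944312 - 5764801 = -1820489 (Strassen uses MORE here due to padding overhead — for small or just-over-power-of-2 n, padding can outweigh the per-level savings)

Standard: 3944312 multiplications (158^3). Strassen: 5764801 multiplications (7^8, after padding to 256x256). Strassen reduces 8 recursive multiplications to 7 at each level.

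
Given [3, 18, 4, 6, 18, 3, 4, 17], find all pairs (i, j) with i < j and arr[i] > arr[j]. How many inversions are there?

Finding inversions in [3, 18, 4, 6, 18, 3, 4, 17]:

(1, 2): arr[1]=18 > arr[2]=4
(1, 3): arr[1]=18 > arr[3]=6
(1, 5): arr[1]=18 > arr[5]=3
(1, 6): arr[1]=18 > arr[6]=4
(1, 7): arr[1]=18 > arr[7]=17
(2, 5): arr[2]=4 > arr[5]=3
(3, 5): arr[3]=6 > arr[5]=3
(3, 6): arr[3]=6 > arr[6]=4
(4, 5): arr[4]=18 > arr[5]=3
(4, 6): arr[4]=18 > arr[6]=4
(4, 7): arr[4]=18 > arr[7]=17

Total inversions: 11

The array has 11 inversion(s): (1,2), (1,3), (1,5), (1,6), (1,7), (2,5), (3,5), (3,6), (4,5), (4,6), (4,7). Each pair (i,j) satisfies i < j and arr[i] > arr[j].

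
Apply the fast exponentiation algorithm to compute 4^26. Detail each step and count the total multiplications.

Computing 4^26 by squaring (build up from 4^1; each line after the first costs one multiplication):

4^1 = 4
4^2 = (4^1)^2 = 4^2 = 16
4^3 = 4 * 4^2 = 4 * 16 = 64
4^6 = (4^3)^2 = 64^2 = 4096
4^12 = (4^6)^2 = 4096^2 = 16777216
4^13 = 4 * 4^12 = 4 * 16777216 = 67108864
4^26 = (4^13)^2 = 67108864^2 = 4503599627370496

Result: 4503599627370496
Multiplications needed: 6 (6 lines after 4^1)

4^26 = 4503599627370496. Using exponentiation by squaring, this requires 6 multiplications. The key idea: if the exponent is even, square the half-power; if odd, multiply by the base once.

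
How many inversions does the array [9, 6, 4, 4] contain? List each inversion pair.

Finding inversions in [9, 6, 4, 4]:

(0, 1): arr[0]=9 > arr[1]=6
(0, 2): arr[0]=9 > arr[2]=4
(0, 3): arr[0]=9 > arr[3]=4
(1, 2): arr[1]=6 > arr[2]=4
(1, 3): arr[1]=6 > arr[3]=4

Total inversions: 5

The array has 5 inversion(s): (0,1), (0,2), (0,3), (1,2), (1,3). Each pair (i,j) satisfies i < j and arr[i] > arr[j].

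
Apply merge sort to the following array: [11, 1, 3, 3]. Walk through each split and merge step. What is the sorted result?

Merge sort trace:

Split: [11, 1, 3, 3] -> [11, 1] and [3, 3]
  Split: [11, 1] -> [11] and [1]
  Merge: [11] + [1] -> [1, 11]
  Split: [3, 3] -> [3] and [3]
  Merge: [3] + [3] -> [3, 3]
Merge: [1, 11] + [3, 3] -> [1, 3, 3, 11]

Final sorted array: [1, 3, 3, 11]

The merge sort proceeds by recursively splitting the array and merging sorted halves.
After all merges, the sorted array is [1, 3, 3, 11].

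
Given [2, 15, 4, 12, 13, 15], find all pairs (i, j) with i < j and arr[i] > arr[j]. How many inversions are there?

Finding inversions in [2, 15, 4, 12, 13, 15]:

(1, 2): arr[1]=15 > arr[2]=4
(1, 3): arr[1]=15 > arr[3]=12
(1, 4): arr[1]=15 > arr[4]=13

Total inversions: 3

The array has 3 inversion(s): (1,2), (1,3), (1,4). Each pair (i,j) satisfies i < j and arr[i] > arr[j].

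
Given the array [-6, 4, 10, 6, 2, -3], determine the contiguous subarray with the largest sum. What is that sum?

Using Kadane's algorithm on [-6, 4, 10, 6, 2, -3]:

Scanning through the array:
Position 1 (value 4): max_ending_here = 4, max_so_far = 4
Position 2 (value 10): max_ending_here = 14, max_so_far = 14
Position 3 (value 6): max_ending_here = 20, max_so_far = 20
Position 4 (value 2): max_ending_here = 22, max_so_far = 22
Position 5 (value -3): max_ending_here = 19, max_so_far = 22

Maximum subarray: [4, 10, 6, 2]
Maximum sum: 22

The maximum subarray is [4, 10, 6, 2] with sum 22. This subarray runs from index 1 to index 4.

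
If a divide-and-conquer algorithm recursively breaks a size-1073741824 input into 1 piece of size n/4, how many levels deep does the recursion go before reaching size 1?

For divide and conquer with division factor 4:

Problem sizes at each level:
Level 0: 1073741824
Level 1: 268435456
Level 2: 67108864
Level 3: 16777216
Level 4: 4194304
Level 5: 1048576
Level 6: 262144
Level 7: 65536
Level 8: 16384
Level 9: 4096
Level 10: 1024
Level 11: 256
Level 12: 64
Level 13: 16
Level 14: 4
Level 15: 1

The root is level 0 and the size-1 base case is level 15 (the tree spans levels 0 through 15, i.e. 16 levels counting the root), so the depth is the number of divisions: log_4(1073741824) = 15

The recursion tree depth is log_4(1073741824) = 15. At each level, the problem size is divided by 4, so it takes 15 divisions to reduce to a base case of size 1. The algorithm makes 1 recursive call at each level.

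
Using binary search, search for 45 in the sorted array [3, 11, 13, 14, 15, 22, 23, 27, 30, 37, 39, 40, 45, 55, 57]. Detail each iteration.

Binary search for 45 in [3, 11, 13, 14, 15, 22, 23, 27, 30, 37, 39, 40, 45, 55, 57]:

lo=0, hi=14, mid=7, arr[mid]=27 -> 27 < 45, search right half
lo=8, hi=14, mid=11, arr[mid]=40 -> 40 < 45, search right half
lo=12, hi=14, mid=13, arr[mid]=55 -> 55 > 45, search left half
lo=12, hi=12, mid=12, arr[mid]=45 -> Found target at index 12!

Binary search finds 45 at index 12 after 4 comparisons. The search repeatedly halves the search space by comparing with the middle element.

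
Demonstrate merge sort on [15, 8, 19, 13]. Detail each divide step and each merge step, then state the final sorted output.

Merge sort trace:

Split: [15, 8, 19, 13] -> [15, 8] and [19, 13]
  Split: [15, 8] -> [15] and [8]
  Merge: [15] + [8] -> [8, 15]
  Split: [19, 13] -> [19] and [13]
  Merge: [19] + [13] -> [13, 19]
Merge: [8, 15] + [13, 19] -> [8, 13, 15, 19]

Final sorted array: [8, 13, 15, 19]

The merge sort proceeds by recursively splitting the array and merging sorted halves.
After all merges, the sorted array is [8, 13, 15, 19].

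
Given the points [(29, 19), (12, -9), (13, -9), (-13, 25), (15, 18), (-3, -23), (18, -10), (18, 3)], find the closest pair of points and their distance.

Computing all pairwise distances among 8 points:

d((29, 19), (12, -9)) = 32.7567
d((29, 19), (13, -9)) = 32.249
d((29, 19), (-13, 25)) = 42.4264
d((29, 19), (15, 18)) = 14.0357
d((29, 19), (-3, -23)) = 52.8015
d((29, 19), (18, -10)) = 31.0161
d((29, 19), (18, 3)) = 19.4165
d((12, -9), (13, -9)) = 1.0 <-- minimum
d((12, -9), (-13, 25)) = 42.2019
d((12, -9), (15, 18)) = 27.1662
d((12, -9), (-3, -23)) = 20.5183
d((12, -9), (18, -10)) = 6.0828
d((12, -9), (18, 3)) = 13.4164
d((13, -9), (-13, 25)) = 42.8019
d((13, -9), (15, 18)) = 27.074
d((13, -9), (-3, -23)) = 21.2603
d((13, -9), (18, -10)) = 5.099
d((13, -9), (18, 3)) = 13.0
d((-13, 25), (15, 18)) = 28.8617
d((-13, 25), (-3, -23)) = 49.0306
d((-13, 25), (18, -10)) = 46.7547
d((-13, 25), (18, 3)) = 38.0132
d((15, 18), (-3, -23)) = 44.7772
d((15, 18), (18, -10)) = 28.1603
d((15, 18), (18, 3)) = 15.2971
d((-3, -23), (18, -10)) = 24.6982
d((-3, -23), (18, 3)) = 33.4215
d((18, -10), (18, 3)) = 13.0

Closest pair: (12, -9) and (13, -9) with distance 1.0

The closest pair is (12, -9) and (13, -9) with Euclidean distance 1.0. For 8 points, brute-force pairwise comparison is shown above. For large n, the divide-and-conquer algorithm (sort by x, recurse on halves, check the dividing strip) achieves O(n log n).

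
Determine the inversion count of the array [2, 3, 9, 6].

Finding inversions in [2, 3, 9, 6]:

(2, 3): arr[2]=9 > arr[3]=6

Total inversions: 1

The array has 1 inversion(s): (2,3). Each pair (i,j) satisfies i < j and arr[i] > arr[j].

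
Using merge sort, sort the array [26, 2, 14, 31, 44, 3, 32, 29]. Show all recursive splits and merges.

Merge sort trace:

Split: [26, 2, 14, 31, 44, 3, 32, 29] -> [26, 2, 14, 31] and [44, 3, 32, 29]
  Split: [26, 2, 14, 31] -> [26, 2] and [14, 31]
    Split: [26, 2] -> [26] and [2]
    Merge: [26] + [2] -> [2, 26]
    Split: [14, 31] -> [14] and [31]
    Merge: [14] + [31] -> [14, 31]
  Merge: [2, 26] + [14, 31] -> [2, 14, 26, 31]
  Split: [44, 3, 32, 29] -> [44, 3] and [32, 29]
    Split: [44, 3] -> [44] and [3]
    Merge: [44] + [3] -> [3, 44]
    Split: [32, 29] -> [32] and [29]
    Merge: [32] + [29] -> [29, 32]
  Merge: [3, 44] + [29, 32] -> [3, 29, 32, 44]
Merge: [2, 14, 26, 31] + [3, 29, 32, 44] -> [2, 3, 14, 26, 29, 31, 32, 44]

Final sorted array: [2, 3, 14, 26, 29, 31, 32, 44]

The merge sort proceeds by recursively splitting the array and merging sorted halves.
After all merges, the sorted array is [2, 3, 14, 26, 29, 31, 32, 44].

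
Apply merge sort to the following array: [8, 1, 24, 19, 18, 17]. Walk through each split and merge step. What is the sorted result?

Merge sort trace:

Split: [8, 1, 24, 19, 18, 17] -> [8, 1, 24] and [19, 18, 17]
  Split: [8, 1, 24] -> [8] and [1, 24]
    Split: [1, 24] -> [1] and [24]
    Merge: [1] + [24] -> [1, 24]
  Merge: [8] + [1, 24] -> [1, 8, 24]
  Split: [19, 18, 17] -> [19] and [18, 17]
    Split: [18, 17] -> [18] and [17]
    Merge: [18] + [17] -> [17, 18]
  Merge: [19] + [17, 18] -> [17, 18, 19]
Merge: [1, 8, 24] + [17, 18, 19] -> [1, 8, 17, 18, 19, 24]

Final sorted array: [1, 8, 17, 18, 19, 24]

The merge sort proceeds by recursively splitting the array and merging sorted halves.
After all merges, the sorted array is [1, 8, 17, 18, 19, 24].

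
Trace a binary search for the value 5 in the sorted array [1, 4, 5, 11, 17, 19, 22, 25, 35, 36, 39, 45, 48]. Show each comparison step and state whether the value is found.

Binary search for 5 in [1, 4, 5, 11, 17, 19, 22, 25, 35, 36, 39, 45, 48]:

lo=0, hi=12, mid=6, arr[mid]=22 -> 22 > 5, search left half
lo=0, hi=5, mid=2, arr[mid]=5 -> Found target at index 2!

Binary search finds 5 at index 2 after 2 comparisons. The search repeatedly halves the search space by comparing with the middle element.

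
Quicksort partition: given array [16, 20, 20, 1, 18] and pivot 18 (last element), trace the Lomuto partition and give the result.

Lomuto partition with pivot = 18:

Initial array: [16, 20, 20, 1, 18]

arr[0]=16 <= 18: swap with position 0, array becomes [16, 20, 20, 1, 18]
arr[1]=20 > 18: no swap
arr[2]=20 > 18: no swap
arr[3]=1 <= 18: swap with position 1, array becomes [16, 1, 20, 20, 18]

Place pivot at position 2: [16, 1, 18, 20, 20]
Pivot position: 2

After partitioning with pivot 18, the array becomes [16, 1, 18, 20, 20]. The pivot is placed at index 2. All elements to the left of the pivot are <= 18, and all elements to the right are > 18.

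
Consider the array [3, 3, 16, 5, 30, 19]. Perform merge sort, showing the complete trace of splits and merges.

Merge sort trace:

Split: [3, 3, 16, 5, 30, 19] -> [3, 3, 16] and [5, 30, 19]
  Split: [3, 3, 16] -> [3] and [3, 16]
    Split: [3, 16] -> [3] and [16]
    Merge: [3] + [16] -> [3, 16]
  Merge: [3] + [3, 16] -> [3, 3, 16]
  Split: [5, 30, 19] -> [5] and [30, 19]
    Split: [30, 19] -> [30] and [19]
    Merge: [30] + [19] -> [19, 30]
  Merge: [5] + [19, 30] -> [5, 19, 30]
Merge: [3, 3, 16] + [5, 19, 30] -> [3, 3, 5, 16, 19, 30]

Final sorted array: [3, 3, 5, 16, 19, 30]

The merge sort proceeds by recursively splitting the array and merging sorted halves.
After all merges, the sorted array is [3, 3, 5, 16, 19, 30].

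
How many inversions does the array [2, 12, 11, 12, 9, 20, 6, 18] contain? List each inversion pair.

Finding inversions in [2, 12, 11, 12, 9, 20, 6, 18]:

(1, 2): arr[1]=12 > arr[2]=11
(1, 4): arr[1]=12 > arr[4]=9
(1, 6): arr[1]=12 > arr[6]=6
(2, 4): arr[2]=11 > arr[4]=9
(2, 6): arr[2]=11 > arr[6]=6
(3, 4): arr[3]=12 > arr[4]=9
(3, 6): arr[3]=12 > arr[6]=6
(4, 6): arr[4]=9 > arr[6]=6
(5, 6): arr[5]=20 > arr[6]=6
(5, 7): arr[5]=20 > arr[7]=18

Total inversions: 10

The array has 10 inversion(s): (1,2), (1,4), (1,6), (2,4), (2,6), (3,4), (3,6), (4,6), (5,6), (5,7). Each pair (i,j) satisfies i < j and arr[i] > arr[j].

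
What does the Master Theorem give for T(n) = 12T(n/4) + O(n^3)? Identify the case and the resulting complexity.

Master Theorem for T(n) = 12T(n/4) + O(n^3):

a = 12, b = 4, c = 3
log_b(a) = log_4(12) = 1.7925

Case 3: c = 3 > log_4(12) = 1.7925
T(n) = O(n^3) = O(n^3)

For T(n) = 12T(n/4) + O(n^3): log_4(12) = 1.7925. This is Case 3 of the Master Theorem (c > log_b(a), work dominated by root), giving O(n^3).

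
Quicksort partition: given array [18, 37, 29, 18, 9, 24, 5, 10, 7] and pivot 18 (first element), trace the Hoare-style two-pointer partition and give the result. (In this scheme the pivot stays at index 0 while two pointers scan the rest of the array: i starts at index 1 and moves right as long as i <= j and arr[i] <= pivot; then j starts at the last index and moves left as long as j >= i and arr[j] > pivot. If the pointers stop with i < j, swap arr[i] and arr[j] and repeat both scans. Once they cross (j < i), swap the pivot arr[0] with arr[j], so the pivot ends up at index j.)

Hoare-style two-pointer partition with pivot = 18:

Initial array: [18, 37, 29, 18, 9, 24, 5, 10, 7]

Pointers start at i = 1, j = 8.
i stops at index 1 (arr[1]=37 > 18), j stops at index 8 (arr[8]=7 <= 18): swap arr[1] and arr[8], array becomes [18, 7, 29, 18, 9, 24, 5, 10, 37]
i stops at index 2 (arr[2]=29 > 18), j stops at index 7 (arr[7]=10 <= 18): swap arr[2] and arr[7], array becomes [18, 7, 10, 18, 9, 24, 5, 29, 37]
i stops at index 5 (arr[5]=24 > 18), j stops at index 6 (arr[6]=5 <= 18): swap arr[5] and arr[6], array becomes [18, 7, 10, 18, 9, 5, 24, 29, 37]
i ends at 6, j ends at 5: the pointers have crossed (j < i), so scanning stops.

Swap pivot arr[0] with arr[5] to place pivot at position 5: [5, 7, 10, 18, 9, 18, 24, 29, 37]
Pivot position: 5

After partitioning with pivot 18, the array becomes [5, 7, 10, 18, 9, 18, 24, 29, 37]. The pivot is placed at index 5. All elements to the left of the pivot are <= 18, and all elements to the right are > 18.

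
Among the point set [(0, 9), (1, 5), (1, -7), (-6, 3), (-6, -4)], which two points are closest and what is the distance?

Computing all pairwise distances among 5 points:

d((0, 9), (1, 5)) = 4.1231 <-- minimum
d((0, 9), (1, -7)) = 16.0312
d((0, 9), (-6, 3)) = 8.4853
d((0, 9), (-6, -4)) = 14.3178
d((1, 5), (1, -7)) = 12.0
d((1, 5), (-6, 3)) = 7.2801
d((1, 5), (-6, -4)) = 11.4018
d((1, -7), (-6, 3)) = 12.2066
d((1, -7), (-6, -4)) = 7.6158
d((-6, 3), (-6, -4)) = 7.0

Closest pair: (0, 9) and (1, 5) with distance 4.1231

The closest pair is (0, 9) and (1, 5) with Euclidean distance 4.1231. For 5 points, brute-force pairwise comparison is shown above. For large n, the divide-and-conquer algorithm (sort by x, recurse on halves, check the dividing strip) achieves O(n log n).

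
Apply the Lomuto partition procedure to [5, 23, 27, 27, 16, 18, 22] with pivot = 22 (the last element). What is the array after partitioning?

Lomuto partition with pivot = 22:

Initial array: [5, 23, 27, 27, 16, 18, 22]

arr[0]=5 <= 22: swap with position 0, array becomes [5, 23, 27, 27, 16, 18, 22]
arr[1]=23 > 22: no swap
arr[2]=27 > 22: no swap
arr[3]=27 > 22: no swap
arr[4]=16 <= 22: swap with position 1, array becomes [5, 16, 27, 27, 23, 18, 22]
arr[5]=18 <= 22: swap with position 2, array becomes [5, 16, 18, 27, 23, 27, 22]

Place pivot at position 3: [5, 16, 18, 22, 23, 27, 27]
Pivot position: 3

After partitioning with pivot 22, the array becomes [5, 16, 18, 22, 23, 27, 27]. The pivot is placed at index 3. All elements to the left of the pivot are <= 22, and all elements to the right are > 22.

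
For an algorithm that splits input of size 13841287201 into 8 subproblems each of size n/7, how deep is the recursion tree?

For divide and conquer with division factor 7:

Problem sizes at each level:
Level 0: 13841287201
Level 1: 1977326743
Level 2: 282475249
Level 3: 40353607
Level 4: 5764801
Level 5: 823543
Level 6: 117649
Level 7: 16807
Level 8: 2401
Level 9: 343
Level 10: 49
Level 11: 7
Level 12: 1

The root is level 0 and the size-1 base case is level 12 (the tree spans levels 0 through 12, i.e. 13 levels counting the root), so the depth is the number of divisions: log_7(13841287201) = 12

The recursion tree depth is log_7(13841287201) = 12. At each level, the problem size is divided by 7, so it takes 12 divisions to reduce to a base case of size 1. The algorithm makes 8 recursive calls at each level.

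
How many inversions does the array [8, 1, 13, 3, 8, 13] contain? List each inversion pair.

Finding inversions in [8, 1, 13, 3, 8, 13]:

(0, 1): arr[0]=8 > arr[1]=1
(0, 3): arr[0]=8 > arr[3]=3
(2, 3): arr[2]=13 > arr[3]=3
(2, 4): arr[2]=13 > arr[4]=8

Total inversions: 4

The array has 4 inversion(s): (0,1), (0,3), (2,3), (2,4). Each pair (i,j) satisfies i < j and arr[i] > arr[j].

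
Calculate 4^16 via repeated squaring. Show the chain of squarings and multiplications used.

Computing 4^16 by squaring (build up from 4^1; each line after the first costs one multiplication):

4^1 = 4
4^2 = (4^1)^2 = 4^2 = 16
4^4 = (4^2)^2 = 16^2 = 256
4^8 = (4^4)^2 = 256^2 = 65536
4^16 = (4^8)^2 = 65536^2 = 4294967296

Result: 4294967296
Multiplications needed: 4 (4 lines after 4^1)

4^16 = 4294967296. Using exponentiation by squaring, this requires 4 multiplications. The key idea: if the exponent is even, square the half-power; if odd, multiply by the base once.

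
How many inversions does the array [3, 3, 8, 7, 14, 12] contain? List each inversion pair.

Finding inversions in [3, 3, 8, 7, 14, 12]:

(2, 3): arr[2]=8 > arr[3]=7
(4, 5): arr[4]=14 > arr[5]=12

Total inversions: 2

The array has 2 inversion(s): (2,3), (4,5). Each pair (i,j) satisfies i < j and arr[i] > arr[j].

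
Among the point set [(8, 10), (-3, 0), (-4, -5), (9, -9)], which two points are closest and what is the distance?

Computing all pairwise distances among 4 points:

d((8, 10), (-3, 0)) = 14.8661
d((8, 10), (-4, -5)) = 19.2094
d((8, 10), (9, -9)) = 19.0263
d((-3, 0), (-4, -5)) = 5.099 <-- minimum
d((-3, 0), (9, -9)) = 15.0
d((-4, -5), (9, -9)) = 13.6015

Closest pair: (-3, 0) and (-4, -5) with distance 5.099

The closest pair is (-3, 0) and (-4, -5) with Euclidean distance 5.099. For 4 points, brute-force pairwise comparison is shown above. For large n, the divide-and-conquer algorithm (sort by x, recurse on halves, check the dividing strip) achieves O(n log n).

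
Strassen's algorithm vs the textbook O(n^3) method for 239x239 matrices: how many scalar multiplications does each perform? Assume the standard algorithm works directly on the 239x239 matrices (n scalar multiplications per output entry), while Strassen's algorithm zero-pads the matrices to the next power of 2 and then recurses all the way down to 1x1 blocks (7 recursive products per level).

Matrix multiplication for 239x239 matrices:

Strassen's algorithm requires power-of-2 dimensions. Pad 239x239 to 256x256 (next power of 2).

Standard algorithm: 239^3 = 13651919 multiplications
Strassen's algorithm: 7^(log2(256)) = 7^8 = 5764801 multiplications
Savings: 13651919 - 5764801 = 7887118 multiplications

Standard: 13651919 multiplications (239^3). Strassen: 5764801 multiplications (7^8, after padding to 256x256). Strassen reduces 8 recursive multiplications to 7 at each level.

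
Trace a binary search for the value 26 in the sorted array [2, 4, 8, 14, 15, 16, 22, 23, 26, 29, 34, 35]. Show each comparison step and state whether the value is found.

Binary search for 26 in [2, 4, 8, 14, 15, 16, 22, 23, 26, 29, 34, 35]:

lo=0, hi=11, mid=5, arr[mid]=16 -> 16 < 26, search right half
lo=6, hi=11, mid=8, arr[mid]=26 -> Found target at index 8!

Binary search finds 26 at index 8 after 2 comparisons. The search repeatedly halves the search space by comparing with the middle element.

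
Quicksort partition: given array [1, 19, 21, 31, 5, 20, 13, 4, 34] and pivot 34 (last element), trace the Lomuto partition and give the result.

Lomuto partition with pivot = 34:

Initial array: [1, 19, 21, 31, 5, 20, 13, 4, 34]

arr[0]=1 <= 34: swap with position 0, array becomes [1, 19, 21, 31, 5, 20, 13, 4, 34]
arr[1]=19 <= 34: swap with position 1, array becomes [1, 19, 21, 31, 5, 20, 13, 4, 34]
arr[2]=21 <= 34: swap with position 2, array becomes [1, 19, 21, 31, 5, 20, 13, 4, 34]
arr[3]=31 <= 34: swap with position 3, array becomes [1, 19, 21, 31, 5, 20, 13, 4, 34]
arr[4]=5 <= 34: swap with position 4, array becomes [1, 19, 21, 31, 5, 20, 13, 4, 34]
arr[5]=20 <= 34: swap with position 5, array becomes [1, 19, 21, 31, 5, 20, 13, 4, 34]
arr[6]=13 <= 34: swap with position 6, array becomes [1, 19, 21, 31, 5, 20, 13, 4, 34]
arr[7]=4 <= 34: swap with position 7, array becomes [1, 19, 21, 31, 5, 20, 13, 4, 34]

Place pivot at position 8: [1, 19, 21, 31, 5, 20, 13, 4, 34]
Pivot position: 8

After partitioning with pivot 34, the array becomes [1, 19, 21, 31, 5, 20, 13, 4, 34]. The pivot is placed at index 8. All elements to the left of the pivot are <= 34, and all elements to the right are > 34.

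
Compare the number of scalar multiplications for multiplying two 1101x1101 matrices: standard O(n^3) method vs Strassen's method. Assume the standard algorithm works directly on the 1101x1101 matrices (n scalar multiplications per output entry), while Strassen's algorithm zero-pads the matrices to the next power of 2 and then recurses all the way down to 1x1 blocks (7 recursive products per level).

Matrix multiplication for 1101x1101 matrices:

Strassen's algorithm requires power-of-2 dimensions. Pad 1101x1101 to 2048x2048 (next power of 2).

Standard algorithm: 1101^3 = 1334633301 multiplications
Strassen's algorithm: 7^(log2(2048)) = 7^11 = 1977326743 multiplications
Difference: 1334633301 - 1977326743 = -642693442 (Strassen uses MORE here due to padding overhead — for small or just-over-power-of-2 n, padding can outweigh the per-level savings)

Standard: 1334633301 multiplications (1101^3). Strassen: 1977326743 multiplications (7^11, after padding to 2048x2048). Strassen reduces 8 recursive multiplications to 7 at each level.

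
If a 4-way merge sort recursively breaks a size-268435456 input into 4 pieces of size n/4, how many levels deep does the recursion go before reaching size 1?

For divide and conquer with division factor 4:

Problem sizes at each level:
Level 0: 268435456
Level 1: 67108864
Level 2: 16777216
Level 3: 4194304
Level 4: 1048576
Level 5: 262144
Level 6: 65536
Level 7: 16384
Level 8: 4096
Level 9: 1024
Level 10: 256
Level 11: 64
Level 12: 16
Level 13: 4
Level 14: 1

The root is level 0 and the size-1 base case is level 14 (the tree spans levels 0 through 14, i.e. 15 levels counting the root), so the depth is the number of divisions: log_4(268435456) = 14

The recursion tree depth is log_4(268435456) = 14. At each level, the problem size is divided by 4, so it takes 14 divisions to reduce to a base case of size 1. The algorithm makes 4 recursive calls at each level.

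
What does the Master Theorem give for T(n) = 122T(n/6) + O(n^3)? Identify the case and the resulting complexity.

Master Theorem for T(n) = 122T(n/6) + O(n^3):

a = 122, b = 6, c = 3
log_b(a) = log_6(122) = 2.6812

Case 3: c = 3 > log_6(122) = 2.6812
T(n) = O(n^3) = O(n^3)

For T(n) = 122T(n/6) + O(n^3): log_6(122) = 2.6812. This is Case 3 of the Master Theorem (c > log_b(a), work dominated by root), giving O(n^3).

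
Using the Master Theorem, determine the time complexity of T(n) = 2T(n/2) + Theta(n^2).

Master Theorem for T(n) = 2T(n/2) + O(n^2):

a = 2, b = 2, c = 2
log_b(a) = log_2(2) = 1.0000

Case 3: c = 2 > log_2(2) = 1.0000
T(n) = O(n^2) = O(n^2)

For T(n) = 2T(n/2) + O(n^2): log_2(2) = 1.0000. This is Case 3 of the Master Theorem (c > log_b(a), work dominated by root), giving O(n^2).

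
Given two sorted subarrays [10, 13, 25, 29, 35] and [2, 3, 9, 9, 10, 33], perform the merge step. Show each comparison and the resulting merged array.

Merging process:

Compare 10 vs 2: take 2 from right. Merged: [2]
Compare 10 vs 3: take 3 from right. Merged: [2, 3]
Compare 10 vs 9: take 9 from right. Merged: [2, 3, 9]
Compare 10 vs 9: take 9 from right. Merged: [2, 3, 9, 9]
Compare 10 vs 10: take 10 from left. Merged: [2, 3, 9, 9, 10]
Compare 13 vs 10: take 10 from right. Merged: [2, 3, 9, 9, 10, 10]
Compare 13 vs 33: take 13 from left. Merged: [2, 3, 9, 9, 10, 10, 13]
Compare 25 vs 33: take 25 from left. Merged: [2, 3, 9, 9, 10, 10, 13, 25]
Compare 29 vs 33: take 29 from left. Merged: [2, 3, 9, 9, 10, 10, 13, 25, 29]
Compare 35 vs 33: take 33 from right. Merged: [2, 3, 9, 9, 10, 10, 13, 25, 29, 33]
Append remaining from left: [35]. Merged: [2, 3, 9, 9, 10, 10, 13, 25, 29, 33, 35]

Final merged array: [2, 3, 9, 9, 10, 10, 13, 25, 29, 33, 35]
Total comparisons: 10

The merged array is [2, 3, 9, 9, 10, 10, 13, 25, 29, 33, 35], requiring 10 comparisons. The merge step runs in O(n) time where n is the total number of elements.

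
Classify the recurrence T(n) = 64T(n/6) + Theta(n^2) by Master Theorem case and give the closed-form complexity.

Master Theorem for T(n) = 64T(n/6) + O(n^2):

a = 64, b = 6, c = 2
log_b(a) = log_6(64) = 2.3211

Case 1: c = 2 < log_6(64) = 2.3211
T(n) = O(n^(log_6 64))

For T(n) = 64T(n/6) + O(n^2): log_6(64) = 2.3211. This is Case 1 of the Master Theorem (c < log_b(a), work dominated by leaves), giving O(n^(log_6 64)).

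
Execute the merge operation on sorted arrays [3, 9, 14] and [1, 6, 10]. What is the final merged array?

Merging process:

Compare 3 vs 1: take 1 from right. Merged: [1]
Compare 3 vs 6: take 3 from left. Merged: [1, 3]
Compare 9 vs 6: take 6 from right. Merged: [1, 3, 6]
Compare 9 vs 10: take 9 from left. Merged: [1, 3, 6, 9]
Compare 14 vs 10: take 10 from right. Merged: [1, 3, 6, 9, 10]
Append remaining from left: [14]. Merged: [1, 3, 6, 9, 10, 14]

Final merged array: [1, 3, 6, 9, 10, 14]
Total comparisons: 5

The merged array is [1, 3, 6, 9, 10, 14], requiring 5 comparisons. The merge step runs in O(n) time where n is the total number of elements.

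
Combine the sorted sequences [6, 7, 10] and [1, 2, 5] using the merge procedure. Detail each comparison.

Merging process:

Compare 6 vs 1: take 1 from right. Merged: [1]
Compare 6 vs 2: take 2 from right. Merged: [1, 2]
Compare 6 vs 5: take 5 from right. Merged: [1, 2, 5]
Append remaining from left: [6, 7, 10]. Merged: [1, 2, 5, 6, 7, 10]

Final merged array: [1, 2, 5, 6, 7, 10]
Total comparisons: 3

The merged array is [1, 2, 5, 6, 7, 10], requiring 3 comparisons. The merge step runs in O(n) time where n is the total number of elements.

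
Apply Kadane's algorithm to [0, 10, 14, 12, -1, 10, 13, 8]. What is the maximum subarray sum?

Using Kadane's algorithm on [0, 10, 14, 12, -1, 10, 13, 8]:

Scanning through the array:
Position 1 (value 10): max_ending_here = 10, max_so_far = 10
Position 2 (value 14): max_ending_here = 24, max_so_far = 24
Position 3 (value 12): max_ending_here = 36, max_so_far = 36
Position 4 (value -1): max_ending_here = 35, max_so_far = 36
Position 5 (value 10): max_ending_here = 45, max_so_far = 45
Position 6 (value 13): max_ending_here = 58, max_so_far = 58
Position 7 (value 8): max_ending_here = 66, max_so_far = 66

Maximum subarray: [0, 10, 14, 12, -1, 10, 13, 8]
Maximum sum: 66

The maximum subarray is [0, 10, 14, 12, -1, 10, 13, 8] with sum 66. This subarray runs from index 0 to index 7.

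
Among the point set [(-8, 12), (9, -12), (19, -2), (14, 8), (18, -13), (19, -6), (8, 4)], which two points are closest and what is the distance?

Computing all pairwise distances among 7 points:

d((-8, 12), (9, -12)) = 29.4109
d((-8, 12), (19, -2)) = 30.4138
d((-8, 12), (14, 8)) = 22.3607
d((-8, 12), (18, -13)) = 36.0694
d((-8, 12), (19, -6)) = 32.45
d((-8, 12), (8, 4)) = 17.8885
d((9, -12), (19, -2)) = 14.1421
d((9, -12), (14, 8)) = 20.6155
d((9, -12), (18, -13)) = 9.0554
d((9, -12), (19, -6)) = 11.6619
d((9, -12), (8, 4)) = 16.0312
d((19, -2), (14, 8)) = 11.1803
d((19, -2), (18, -13)) = 11.0454
d((19, -2), (19, -6)) = 4.0 <-- minimum
d((19, -2), (8, 4)) = 12.53
d((14, 8), (18, -13)) = 21.3776
d((14, 8), (19, -6)) = 14.8661
d((14, 8), (8, 4)) = 7.2111
d((18, -13), (19, -6)) = 7.0711
d((18, -13), (8, 4)) = 19.7231
d((19, -6), (8, 4)) = 14.8661

Closest pair: (19, -2) and (19, -6) with distance 4.0

The closest pair is (19, -2) and (19, -6) with Euclidean distance 4.0. For 7 points, brute-force pairwise comparison is shown above. For large n, the divide-and-conquer algorithm (sort by x, recurse on halves, check the dividing strip) achieves O(n log n).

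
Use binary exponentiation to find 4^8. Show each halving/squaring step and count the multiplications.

Computing 4^8 by squaring (build up from 4^1; each line after the first costs one multiplication):

4^1 = 4
4^2 = (4^1)^2 = 4^2 = 16
4^4 = (4^2)^2 = 16^2 = 256
4^8 = (4^4)^2 = 256^2 = 65536

Result: 65536
Multiplications needed: 3 (3 lines after 4^1)

4^8 = 65536. Using exponentiation by squaring, this requires 3 multiplications. The key idea: if the exponent is even, square the half-power; if odd, multiply by the base once.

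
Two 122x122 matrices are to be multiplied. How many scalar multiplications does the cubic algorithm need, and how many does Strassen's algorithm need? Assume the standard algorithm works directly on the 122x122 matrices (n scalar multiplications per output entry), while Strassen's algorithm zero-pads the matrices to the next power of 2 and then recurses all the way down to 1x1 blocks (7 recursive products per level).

Matrix multiplication for 122x122 matrices:

Strassen's algorithm requires power-of-2 dimensions. Pad 122x122 to 128x128 (next power of 2).

Standard algorithm: 122^3 = 1815848 multiplications
Strassen's algorithm: 7^(log2(128)) = 7^7 = 823543 multiplications
Savings: 1815848 - 823543 = 992305 multiplications

Standard: 1815848 multiplications (122^3). Strassen: 823543 multiplications (7^7, after padding to 128x128). Strassen reduces 8 recursive multiplications to 7 at each level.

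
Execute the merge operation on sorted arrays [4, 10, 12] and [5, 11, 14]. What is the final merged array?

Merging process:

Compare 4 vs 5: take 4 from left. Merged: [4]
Compare 10 vs 5: take 5 from right. Merged: [4, 5]
Compare 10 vs 11: take 10 from left. Merged: [4, 5, 10]
Compare 12 vs 11: take 11 from right. Merged: [4, 5, 10, 11]
Compare 12 vs 14: take 12 from left. Merged: [4, 5, 10, 11, 12]
Append remaining from right: [14]. Merged: [4, 5, 10, 11, 12, 14]

Final merged array: [4, 5, 10, 11, 12, 14]
Total comparisons: 5

The merged array is [4, 5, 10, 11, 12, 14], requiring 5 comparisons. The merge step runs in O(n) time where n is the total number of elements.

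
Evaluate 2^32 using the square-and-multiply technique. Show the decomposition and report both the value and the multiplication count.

Computing 2^32 by squaring (build up from 2^1; each line after the first costs one multiplication):

2^1 = 2
2^2 = (2^1)^2 = 2^2 = 4
2^4 = (2^2)^2 = 4^2 = 16
2^8 = (2^4)^2 = 16^2 = 256
2^16 = (2^8)^2 = 256^2 = 65536
2^32 = (2^16)^2 = 65536^2 = 4294967296

Result: 4294967296
Multiplications needed: 5 (5 lines after 2^1)

2^32 = 4294967296. Using exponentiation by squaring, this requires 5 multiplications. The key idea: if the exponent is even, square the half-power; if odd, multiply by the base once.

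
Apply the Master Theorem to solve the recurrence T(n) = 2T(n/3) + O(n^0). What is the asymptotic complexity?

Master Theorem for T(n) = 2T(n/3) + O(n^0):

a = 2, b = 3, c = 0
log_b(a) = log_3(2) = 0.6309

Case 1: c = 0 < log_3(2) = 0.6309
T(n) = O(n^(log_3 2))

For T(n) = 2T(n/3) + O(n^0): log_3(2) = 0.6309. This is Case 1 of the Master Theorem (c < log_b(a), work dominated by leaves), giving O(n^(log_3 2)).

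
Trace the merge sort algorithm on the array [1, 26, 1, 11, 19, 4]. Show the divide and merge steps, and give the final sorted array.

Merge sort trace:

Split: [1, 26, 1, 11, 19, 4] -> [1, 26, 1] and [11, 19, 4]
  Split: [1, 26, 1] -> [1] and [26, 1]
    Split: [26, 1] -> [26] and [1]
    Merge: [26] + [1] -> [1, 26]
  Merge: [1] + [1, 26] -> [1, 1, 26]
  Split: [11, 19, 4] -> [11] and [19, 4]
    Split: [19, 4] -> [19] and [4]
    Merge: [19] + [4] -> [4, 19]
  Merge: [11] + [4, 19] -> [4, 11, 19]
Merge: [1, 1, 26] + [4, 11, 19] -> [1, 1, 4, 11, 19, 26]

Final sorted array: [1, 1, 4, 11, 19, 26]

The merge sort proceeds by recursively splitting the array and merging sorted halves.
After all merges, the sorted array is [1, 1, 4, 11, 19, 26].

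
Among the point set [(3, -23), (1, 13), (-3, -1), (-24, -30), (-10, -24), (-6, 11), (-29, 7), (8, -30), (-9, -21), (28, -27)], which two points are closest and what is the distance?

Computing all pairwise distances among 10 points:

d((3, -23), (1, 13)) = 36.0555
d((3, -23), (-3, -1)) = 22.8035
d((3, -23), (-24, -30)) = 27.8927
d((3, -23), (-10, -24)) = 13.0384
d((3, -23), (-6, 11)) = 35.171
d((3, -23), (-29, 7)) = 43.8634
d((3, -23), (8, -30)) = 8.6023
d((3, -23), (-9, -21)) = 12.1655
d((3, -23), (28, -27)) = 25.318
d((1, 13), (-3, -1)) = 14.5602
d((1, 13), (-24, -30)) = 49.7393
d((1, 13), (-10, -24)) = 38.6005
d((1, 13), (-6, 11)) = 7.2801
d((1, 13), (-29, 7)) = 30.5941
d((1, 13), (8, -30)) = 43.566
d((1, 13), (-9, -21)) = 35.4401
d((1, 13), (28, -27)) = 48.2597
d((-3, -1), (-24, -30)) = 35.805
d((-3, -1), (-10, -24)) = 24.0416
d((-3, -1), (-6, 11)) = 12.3693
d((-3, -1), (-29, 7)) = 27.2029
d((-3, -1), (8, -30)) = 31.0161
d((-3, -1), (-9, -21)) = 20.8806
d((-3, -1), (28, -27)) = 40.4599
d((-24, -30), (-10, -24)) = 15.2315
d((-24, -30), (-6, 11)) = 44.7772
d((-24, -30), (-29, 7)) = 37.3363
d((-24, -30), (8, -30)) = 32.0
d((-24, -30), (-9, -21)) = 17.4929
d((-24, -30), (28, -27)) = 52.0865
d((-10, -24), (-6, 11)) = 35.2278
d((-10, -24), (-29, 7)) = 36.3593
d((-10, -24), (8, -30)) = 18.9737
d((-10, -24), (-9, -21)) = 3.1623 <-- minimum
d((-10, -24), (28, -27)) = 38.1182
d((-6, 11), (-29, 7)) = 23.3452
d((-6, 11), (8, -30)) = 43.3244
d((-6, 11), (-9, -21)) = 32.1403
d((-6, 11), (28, -27)) = 50.9902
d((-29, 7), (8, -30)) = 52.3259
d((-29, 7), (-9, -21)) = 34.4093
d((-29, 7), (28, -27)) = 66.3702
d((8, -30), (-9, -21)) = 19.2354
d((8, -30), (28, -27)) = 20.2237
d((-9, -21), (28, -27)) = 37.4833

Closest pair: (-10, -24) and (-9, -21) with distance 3.1623

The closest pair is (-10, -24) and (-9, -21) with Euclidean distance 3.1623. For 10 points, brute-force pairwise comparison is shown above. For large n, the divide-and-conquer algorithm (sort by x, recurse on halves, check the dividing strip) achieves O(n log n).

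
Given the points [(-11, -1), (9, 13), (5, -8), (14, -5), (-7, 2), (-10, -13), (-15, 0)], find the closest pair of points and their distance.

Computing all pairwise distances among 7 points:

d((-11, -1), (9, 13)) = 24.4131
d((-11, -1), (5, -8)) = 17.4642
d((-11, -1), (14, -5)) = 25.318
d((-11, -1), (-7, 2)) = 5.0
d((-11, -1), (-10, -13)) = 12.0416
d((-11, -1), (-15, 0)) = 4.1231 <-- minimum
d((9, 13), (5, -8)) = 21.3776
d((9, 13), (14, -5)) = 18.6815
d((9, 13), (-7, 2)) = 19.4165
d((9, 13), (-10, -13)) = 32.2025
d((9, 13), (-15, 0)) = 27.2947
d((5, -8), (14, -5)) = 9.4868
d((5, -8), (-7, 2)) = 15.6205
d((5, -8), (-10, -13)) = 15.8114
d((5, -8), (-15, 0)) = 21.5407
d((14, -5), (-7, 2)) = 22.1359
d((14, -5), (-10, -13)) = 25.2982
d((14, -5), (-15, 0)) = 29.4279
d((-7, 2), (-10, -13)) = 15.2971
d((-7, 2), (-15, 0)) = 8.2462
d((-10, -13), (-15, 0)) = 13.9284

Closest pair: (-11, -1) and (-15, 0) with distance 4.1231

The closest pair is (-11, -1) and (-15, 0) with Euclidean distance 4.1231. For 7 points, brute-force pairwise comparison is shown above. For large n, the divide-and-conquer algorithm (sort by x, recurse on halves, check the dividing strip) achieves O(n log n).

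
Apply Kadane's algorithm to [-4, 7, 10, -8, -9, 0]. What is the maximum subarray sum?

Using Kadane's algorithm on [-4, 7, 10, -8, -9, 0]:

Scanning through the array:
Position 1 (value 7): max_ending_here = 7, max_so_far = 7
Position 2 (value 10): max_ending_here = 17, max_so_far = 17
Position 3 (value -8): max_ending_here = 9, max_so_far = 17
Position 4 (value -9): max_ending_here = 0, max_so_far = 17
Position 5 (value 0): max_ending_here = 0, max_so_far = 17

Maximum subarray: [7, 10]
Maximum sum: 17

The maximum subarray is [7, 10] with sum 17. This subarray runs from index 1 to index 2.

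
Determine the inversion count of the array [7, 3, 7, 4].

Finding inversions in [7, 3, 7, 4]:

(0, 1): arr[0]=7 > arr[1]=3
(0, 3): arr[0]=7 > arr[3]=4
(2, 3): arr[2]=7 > arr[3]=4

Total inversions: 3

The array has 3 inversion(s): (0,1), (0,3), (2,3). Each pair (i,j) satisfies i < j and arr[i] > arr[j].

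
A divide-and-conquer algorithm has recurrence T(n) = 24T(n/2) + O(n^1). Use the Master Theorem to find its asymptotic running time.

Master Theorem for T(n) = 24T(n/2) + O(n^1):

a = 24, b = 2, c = 1
log_b(a) = log_2(24) = 4.5850

Case 1: c = 1 < log_2(24) = 4.5850
T(n) = O(n^(log_2 24))

For T(n) = 24T(n/2) + O(n^1): log_2(24) = 4.5850. This is Case 1 of the Master Theorem (c < log_b(a), work dominated by leaves), giving O(n^(log_2 24)).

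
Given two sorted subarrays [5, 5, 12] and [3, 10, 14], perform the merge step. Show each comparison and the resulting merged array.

Merging process:

Compare 5 vs 3: take 3 from right. Merged: [3]
Compare 5 vs 10: take 5 from left. Merged: [3, 5]
Compare 5 vs 10: take 5 from left. Merged: [3, 5, 5]
Compare 12 vs 10: take 10 from right. Merged: [3, 5, 5, 10]
Compare 12 vs 14: take 12 from left. Merged: [3, 5, 5, 10, 12]
Append remaining from right: [14]. Merged: [3, 5, 5, 10, 12, 14]

Final merged array: [3, 5, 5, 10, 12, 14]
Total comparisons: 5

The merged array is [3, 5, 5, 10, 12, 14], requiring 5 comparisons. The merge step runs in O(n) time where n is the total number of elements.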